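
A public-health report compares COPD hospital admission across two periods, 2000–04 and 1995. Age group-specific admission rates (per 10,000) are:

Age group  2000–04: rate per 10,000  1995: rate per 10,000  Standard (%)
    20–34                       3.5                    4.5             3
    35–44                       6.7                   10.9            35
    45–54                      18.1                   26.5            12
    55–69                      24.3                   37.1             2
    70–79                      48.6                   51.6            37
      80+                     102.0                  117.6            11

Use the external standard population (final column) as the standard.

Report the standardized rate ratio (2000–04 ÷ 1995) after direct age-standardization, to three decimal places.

Standard weights: 0.03, 0.35, 0.12, 0.02, 0.37, 0.11.
2000–04: 0.0300×3.5 + 0.3500×6.7 + 0.1200×18.1 + 0.0200×24.3 + 0.3700×48.6 + 0.1100×102.0 = 34.3100 per 10,000.
1995: 0.0300×4.5 + 0.3500×10.9 + 0.1200×26.5 + 0.0200×37.1 + 0.3700×51.6 + 0.1100×117.6 = 39.9000 per 10,000.
Ratio = 34.3100 ÷ 39.9000 = 0.85990.

0.860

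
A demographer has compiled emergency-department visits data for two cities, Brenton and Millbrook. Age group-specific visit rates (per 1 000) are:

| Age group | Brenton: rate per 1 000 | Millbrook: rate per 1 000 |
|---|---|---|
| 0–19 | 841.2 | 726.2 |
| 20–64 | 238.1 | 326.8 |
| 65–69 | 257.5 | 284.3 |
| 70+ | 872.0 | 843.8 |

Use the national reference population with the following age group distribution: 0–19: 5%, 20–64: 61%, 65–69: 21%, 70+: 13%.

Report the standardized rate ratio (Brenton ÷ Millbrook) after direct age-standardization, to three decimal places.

0.876

Standard weights: 0.05, 0.61, 0.21, 0.13.
Brenton: 0.0500×841.2 + 0.6100×238.1 + 0.2100×257.5 + 0.1300×872.0 = 354.7360 per 1 000.
Millbrook: 0.0500×726.2 + 0.6100×326.8 + 0.2100×284.3 + 0.1300×843.8 = 405.0550 per 1 000.
Ratio = 354.7360 ÷ 405.0550 = 0.87577.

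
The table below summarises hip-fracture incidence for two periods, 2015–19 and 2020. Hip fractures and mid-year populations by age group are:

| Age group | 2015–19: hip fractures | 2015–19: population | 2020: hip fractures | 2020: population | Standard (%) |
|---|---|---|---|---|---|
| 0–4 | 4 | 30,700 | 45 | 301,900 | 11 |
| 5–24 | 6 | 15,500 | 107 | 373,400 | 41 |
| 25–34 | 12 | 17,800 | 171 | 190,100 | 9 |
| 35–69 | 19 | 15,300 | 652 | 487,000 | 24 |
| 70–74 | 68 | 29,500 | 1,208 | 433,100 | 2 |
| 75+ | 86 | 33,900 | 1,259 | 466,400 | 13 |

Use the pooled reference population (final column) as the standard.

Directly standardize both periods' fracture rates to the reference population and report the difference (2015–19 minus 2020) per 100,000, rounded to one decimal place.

-3.5

Age-specific rates per 100,000 for 2015–19: 13.03, 38.71, 67.42, 124.18, 230.51, 253.69.
For 2020: 14.91, 28.66, 89.95, 133.88, 278.92, 269.94.
Standard weights: 0.11, 0.41, 0.09, 0.24, 0.02, 0.13.
2015–19: 0.1100×13.03 + 0.4100×38.71 + 0.0900×67.42 + 0.2400×124.18 + 0.0200×230.51 + 0.1300×253.69 = 90.7651 per 100,000.
2020: 0.1100×14.91 + 0.4100×28.66 + 0.0900×89.95 + 0.2400×133.88 + 0.0200×278.92 + 0.1300×269.94 = 94.2862 per 100,000.
Difference = 90.7651 − 94.2862 = -3.5211.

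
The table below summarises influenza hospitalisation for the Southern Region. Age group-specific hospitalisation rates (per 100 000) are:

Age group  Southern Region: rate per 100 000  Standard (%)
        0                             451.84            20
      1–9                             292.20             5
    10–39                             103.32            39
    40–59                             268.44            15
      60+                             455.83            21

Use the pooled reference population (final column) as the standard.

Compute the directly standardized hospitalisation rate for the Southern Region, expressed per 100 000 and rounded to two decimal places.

281.26

Standard weights: 0.20, 0.05, 0.39, 0.15, 0.21.
Standardized rate: 0.2000×451.84 + 0.0500×292.20 + 0.3900×103.32 + 0.1500×268.44 + 0.2100×455.83 = 281.2631 per 100 000.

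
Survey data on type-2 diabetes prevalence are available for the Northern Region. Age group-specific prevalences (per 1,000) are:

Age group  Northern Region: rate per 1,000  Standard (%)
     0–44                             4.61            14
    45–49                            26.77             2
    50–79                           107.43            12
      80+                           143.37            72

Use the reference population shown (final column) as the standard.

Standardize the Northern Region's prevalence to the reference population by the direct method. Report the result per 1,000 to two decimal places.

117.30

Standard weights: 0.14, 0.02, 0.12, 0.72.
Standardized rate: 0.1400×4.61 + 0.0200×26.77 + 0.1200×107.43 + 0.7200×143.37 = 117.2988 per 1,000.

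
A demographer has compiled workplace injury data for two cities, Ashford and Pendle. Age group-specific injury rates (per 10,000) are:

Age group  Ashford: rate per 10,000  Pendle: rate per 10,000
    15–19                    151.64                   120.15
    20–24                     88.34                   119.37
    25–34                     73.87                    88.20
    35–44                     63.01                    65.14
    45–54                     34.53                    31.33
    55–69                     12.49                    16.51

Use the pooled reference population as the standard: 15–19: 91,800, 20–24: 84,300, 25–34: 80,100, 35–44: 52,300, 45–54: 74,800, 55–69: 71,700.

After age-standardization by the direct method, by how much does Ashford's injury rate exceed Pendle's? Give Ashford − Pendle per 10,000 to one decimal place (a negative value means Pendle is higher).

-2.3

Standard total = 455,000; weights = 0.2018, 0.1853, 0.1760, 0.1149, 0.1644, 0.1576.
Ashford: 0.2018×151.64 + 0.1853×88.34 + 0.1760×73.87 + 0.1149×63.01 + 0.1644×34.53 + 0.1576×12.49 = 74.8536 per 10,000.
Pendle: 0.2018×120.15 + 0.1853×119.37 + 0.1760×88.20 + 0.1149×65.14 + 0.1644×31.33 + 0.1576×16.51 = 77.1243 per 10,000.
Difference = 74.8536 − 77.1243 = -2.2707.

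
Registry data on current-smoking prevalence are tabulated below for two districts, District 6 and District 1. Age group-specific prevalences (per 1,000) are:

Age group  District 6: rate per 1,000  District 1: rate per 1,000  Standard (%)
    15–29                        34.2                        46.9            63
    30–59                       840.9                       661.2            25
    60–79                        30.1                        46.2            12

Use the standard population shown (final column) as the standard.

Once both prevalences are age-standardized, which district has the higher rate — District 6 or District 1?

Standard weights: 0.63, 0.25, 0.12.
District 6: 0.6300×34.2 + 0.2500×840.9 + 0.1200×30.1 = 235.3830 per 1,000.
District 1: 0.6300×46.9 + 0.2500×661.2 + 0.1200×46.2 = 200.3910 per 1,000.

District 6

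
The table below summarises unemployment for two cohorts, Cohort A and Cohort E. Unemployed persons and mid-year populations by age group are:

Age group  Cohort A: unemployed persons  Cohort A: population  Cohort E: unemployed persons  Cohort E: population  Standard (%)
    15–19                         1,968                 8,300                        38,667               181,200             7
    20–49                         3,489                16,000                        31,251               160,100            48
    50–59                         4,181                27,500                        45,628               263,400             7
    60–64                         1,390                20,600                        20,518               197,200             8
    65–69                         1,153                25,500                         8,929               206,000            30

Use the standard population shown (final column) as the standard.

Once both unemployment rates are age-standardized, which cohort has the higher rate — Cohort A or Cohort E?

Age-specific rates per 1,000 for Cohort A: 237.108, 218.062, 152.036, 67.476, 45.216.
For Cohort E: 213.394, 195.197, 173.227, 104.047, 43.345.
Standard weights: 0.07, 0.48, 0.07, 0.08, 0.30.
Cohort A: 0.0700×237.108 + 0.4800×218.062 + 0.0700×152.036 + 0.0800×67.476 + 0.3000×45.216 = 150.8729 per 1,000.
Cohort E: 0.0700×213.394 + 0.4800×195.197 + 0.0700×173.227 + 0.0800×104.047 + 0.3000×43.345 = 142.0850 per 1,000.
The crude rates (124.42 vs 143.86) would put Cohort E higher, but that reflects its age composition; once standardized to a common age structure, Cohort A has the higher underlying rate.

Cohort A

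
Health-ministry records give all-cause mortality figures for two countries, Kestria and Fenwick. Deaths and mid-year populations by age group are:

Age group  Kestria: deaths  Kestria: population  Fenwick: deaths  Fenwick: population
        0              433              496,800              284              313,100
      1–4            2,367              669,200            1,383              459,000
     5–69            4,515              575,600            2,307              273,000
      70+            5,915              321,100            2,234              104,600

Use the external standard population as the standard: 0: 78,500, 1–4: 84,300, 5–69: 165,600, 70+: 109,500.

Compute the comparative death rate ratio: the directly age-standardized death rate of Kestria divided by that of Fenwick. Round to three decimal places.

0.906

Age-specific rates per 1,000 for Kestria: 0.872, 3.537, 7.844, 18.421.
For Fenwick: 0.907, 3.013, 8.451, 21.358.
Standard total = 437,900; weights = 0.1793, 0.1925, 0.3782, 0.2501.
Kestria: 0.1793×0.872 + 0.1925×3.537 + 0.3782×7.844 + 0.2501×18.421 = 8.4098 per 1,000.
Fenwick: 0.1793×0.907 + 0.1925×3.013 + 0.3782×8.451 + 0.2501×21.358 = 9.2790 per 1,000.
Ratio = 8.4098 ÷ 9.2790 = 0.90633.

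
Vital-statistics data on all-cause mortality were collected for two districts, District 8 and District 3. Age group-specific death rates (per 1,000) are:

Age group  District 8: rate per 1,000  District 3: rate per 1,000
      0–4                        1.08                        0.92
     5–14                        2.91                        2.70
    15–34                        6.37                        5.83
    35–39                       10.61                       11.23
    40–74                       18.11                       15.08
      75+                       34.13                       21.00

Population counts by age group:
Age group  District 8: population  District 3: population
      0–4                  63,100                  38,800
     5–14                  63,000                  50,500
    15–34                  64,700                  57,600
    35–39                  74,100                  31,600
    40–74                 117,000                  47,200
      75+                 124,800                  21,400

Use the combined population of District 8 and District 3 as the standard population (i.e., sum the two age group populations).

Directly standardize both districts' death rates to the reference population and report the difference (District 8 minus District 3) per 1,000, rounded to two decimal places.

3.26

Combined standard total = 753,800; weights = 0.1352, 0.1506, 0.1622, 0.1402, 0.2178, 0.1940.
District 8: 0.1352×1.08 + 0.1506×2.91 + 0.1622×6.37 + 0.1402×10.61 + 0.2178×18.11 + 0.1940×34.13 = 13.6699 per 1,000.
District 3: 0.1352×0.92 + 0.1506×2.70 + 0.1622×5.83 + 0.1402×11.23 + 0.2178×15.08 + 0.1940×21.00 = 10.4093 per 1,000.
Difference = 13.6699 − 10.4093 = 3.2605.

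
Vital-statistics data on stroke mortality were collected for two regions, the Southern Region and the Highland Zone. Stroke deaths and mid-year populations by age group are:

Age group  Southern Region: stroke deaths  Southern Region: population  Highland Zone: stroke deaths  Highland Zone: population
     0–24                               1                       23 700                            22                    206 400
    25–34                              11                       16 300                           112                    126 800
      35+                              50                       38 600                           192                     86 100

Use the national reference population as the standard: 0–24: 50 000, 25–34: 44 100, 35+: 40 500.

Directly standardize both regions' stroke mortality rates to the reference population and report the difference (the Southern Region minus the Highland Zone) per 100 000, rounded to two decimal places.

Age-specific rates per 100 000 for the Southern Region: 4.22, 67.48, 129.53.
For the Highland Zone: 10.66, 88.33, 223.00.
Standard total = 134 600; weights = 0.3715, 0.3276, 0.3009.
The Southern Region: 0.3715×4.22 + 0.3276×67.48 + 0.3009×129.53 = 62.6535 per 100 000.
The Highland Zone: 0.3715×10.66 + 0.3276×88.33 + 0.3009×223.00 = 99.9968 per 100 000.
Difference = 62.6535 − 99.9968 = -37.3433.

-37.34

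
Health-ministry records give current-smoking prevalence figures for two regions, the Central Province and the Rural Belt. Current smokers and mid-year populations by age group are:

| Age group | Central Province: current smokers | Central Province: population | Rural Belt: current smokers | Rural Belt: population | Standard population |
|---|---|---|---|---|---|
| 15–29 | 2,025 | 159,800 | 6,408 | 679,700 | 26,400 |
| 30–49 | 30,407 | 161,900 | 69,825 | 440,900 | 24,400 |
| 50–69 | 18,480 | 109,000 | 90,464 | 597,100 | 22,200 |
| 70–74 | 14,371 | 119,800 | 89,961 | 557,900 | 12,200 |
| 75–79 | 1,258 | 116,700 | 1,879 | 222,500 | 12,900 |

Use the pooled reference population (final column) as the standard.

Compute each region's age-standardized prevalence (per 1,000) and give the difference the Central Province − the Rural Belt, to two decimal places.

Age-specific rates per 1,000 for the Central Province: 12.672, 187.813, 169.541, 119.958, 10.780.
For the Rural Belt: 9.428, 158.369, 151.506, 161.249, 8.445.
Standard total = 98,100; weights = 0.2691, 0.2487, 0.2263, 0.1244, 0.1315.
The Central Province: 0.2691×12.672 + 0.2487×187.813 + 0.2263×169.541 + 0.1244×119.958 + 0.1315×10.780 = 104.8273 per 1,000.
The Rural Belt: 0.2691×9.428 + 0.2487×158.369 + 0.2263×151.506 + 0.1244×161.249 + 0.1315×8.445 = 97.3772 per 1,000.
Difference = 104.8273 − 97.3772 = 7.4501.

7.45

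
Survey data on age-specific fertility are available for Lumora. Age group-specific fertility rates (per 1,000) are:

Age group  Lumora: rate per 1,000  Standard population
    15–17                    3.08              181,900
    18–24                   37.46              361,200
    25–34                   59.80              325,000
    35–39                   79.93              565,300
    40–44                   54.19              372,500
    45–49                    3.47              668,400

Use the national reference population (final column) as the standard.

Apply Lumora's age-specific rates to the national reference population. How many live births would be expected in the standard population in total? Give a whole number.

Expected live births = Σ (standard pop × age-specific rate ÷ 1,000)
= 181,900×3.08/1,000 + 361,200×37.46/1,000 + 325,000×59.80/1,000 + 565,300×79.93/1,000 + 372,500×54.19/1,000 + 668,400×3.47/1,000
= 560.25 + 13530.55 + 19435.00 + 45184.43 + 20185.78 + 2319.35 = 101215.36.

101215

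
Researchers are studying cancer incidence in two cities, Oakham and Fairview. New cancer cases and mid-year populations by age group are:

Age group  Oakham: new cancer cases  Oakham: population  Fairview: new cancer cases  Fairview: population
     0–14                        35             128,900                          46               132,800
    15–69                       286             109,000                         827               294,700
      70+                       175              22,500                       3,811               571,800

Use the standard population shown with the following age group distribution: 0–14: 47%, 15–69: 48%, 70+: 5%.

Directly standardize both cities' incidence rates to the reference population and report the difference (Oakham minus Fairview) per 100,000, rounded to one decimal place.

-6.7

Age-specific rates per 100,000 for Oakham: 27.15, 262.39, 777.78.
For Fairview: 34.64, 280.62, 666.49.
Standard weights: 0.47, 0.48, 0.05.
Oakham: 0.4700×27.15 + 0.4800×262.39 + 0.0500×777.78 = 177.5957 per 100,000.
Fairview: 0.4700×34.64 + 0.4800×280.62 + 0.0500×666.49 = 184.3044 per 100,000.
Difference = 177.5957 − 184.3044 = -6.7087.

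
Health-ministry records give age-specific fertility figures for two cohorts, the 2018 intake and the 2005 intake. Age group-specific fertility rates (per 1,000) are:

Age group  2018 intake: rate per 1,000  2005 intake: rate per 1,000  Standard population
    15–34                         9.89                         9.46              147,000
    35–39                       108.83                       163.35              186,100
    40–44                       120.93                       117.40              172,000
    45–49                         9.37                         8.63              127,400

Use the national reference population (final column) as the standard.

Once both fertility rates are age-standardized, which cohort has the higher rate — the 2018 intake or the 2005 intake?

Standard total = 632,500; weights = 0.2324, 0.2942, 0.2719, 0.2014.
The 2018 intake: 0.2324×9.89 + 0.2942×108.83 + 0.2719×120.93 + 0.2014×9.37 = 69.0922 per 1,000.
The 2005 intake: 0.2324×9.46 + 0.2942×163.35 + 0.2719×117.40 + 0.2014×8.63 = 83.9246 per 1,000.

2005 intake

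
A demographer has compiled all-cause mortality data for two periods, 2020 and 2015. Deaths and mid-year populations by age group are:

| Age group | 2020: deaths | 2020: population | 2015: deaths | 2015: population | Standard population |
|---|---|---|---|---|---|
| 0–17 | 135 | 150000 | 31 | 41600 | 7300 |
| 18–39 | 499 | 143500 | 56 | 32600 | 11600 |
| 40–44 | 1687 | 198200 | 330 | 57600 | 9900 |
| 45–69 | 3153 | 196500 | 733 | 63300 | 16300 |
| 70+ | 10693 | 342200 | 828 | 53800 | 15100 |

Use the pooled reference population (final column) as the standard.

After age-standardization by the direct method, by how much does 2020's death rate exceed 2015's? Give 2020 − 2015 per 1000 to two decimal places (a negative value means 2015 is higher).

6.00

Age-specific rates per 1000 for 2020: 0.900, 3.477, 8.512, 16.046, 31.248.
For 2015: 0.745, 1.718, 5.729, 11.580, 15.390.
Standard total = 60200; weights = 0.1213, 0.1927, 0.1645, 0.2708, 0.2508.
2020: 0.1213×0.900 + 0.1927×3.477 + 0.1645×8.512 + 0.2708×16.046 + 0.2508×31.248 = 14.3615 per 1000.
2015: 0.1213×0.745 + 0.1927×1.718 + 0.1645×5.729 + 0.2708×11.580 + 0.2508×15.390 = 8.3593 per 1000.
Difference = 14.3615 − 8.3593 = 6.0022.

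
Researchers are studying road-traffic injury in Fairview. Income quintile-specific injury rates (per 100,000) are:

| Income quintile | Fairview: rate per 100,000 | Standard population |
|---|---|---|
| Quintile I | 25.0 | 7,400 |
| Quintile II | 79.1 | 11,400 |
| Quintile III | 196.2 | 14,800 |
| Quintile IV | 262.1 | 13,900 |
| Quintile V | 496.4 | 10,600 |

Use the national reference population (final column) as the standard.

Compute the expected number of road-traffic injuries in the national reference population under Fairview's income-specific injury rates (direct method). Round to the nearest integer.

129

Expected road-traffic injuries = Σ (standard pop × income-specific rate ÷ 100,000)
= 7,400×25.0/100,000 + 11,400×79.1/100,000 + 14,800×196.2/100,000 + 13,900×262.1/100,000 + 10,600×496.4/100,000
= 1.85 + 9.02 + 29.04 + 36.43 + 52.62 = 128.96.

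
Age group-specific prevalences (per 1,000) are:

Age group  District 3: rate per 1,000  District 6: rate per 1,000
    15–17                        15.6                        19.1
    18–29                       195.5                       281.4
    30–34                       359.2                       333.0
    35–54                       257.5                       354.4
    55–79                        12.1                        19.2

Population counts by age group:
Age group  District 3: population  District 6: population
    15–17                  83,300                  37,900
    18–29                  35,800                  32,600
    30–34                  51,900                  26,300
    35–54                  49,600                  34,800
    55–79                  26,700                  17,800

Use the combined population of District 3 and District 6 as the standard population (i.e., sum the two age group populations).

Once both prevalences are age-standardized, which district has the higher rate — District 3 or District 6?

Combined standard total = 396,700; weights = 0.3055, 0.1724, 0.1971, 0.2128, 0.1122.
District 3: 0.3055×15.6 + 0.1724×195.5 + 0.1971×359.2 + 0.2128×257.5 + 0.1122×12.1 = 165.4243 per 1,000.
District 6: 0.3055×19.1 + 0.1724×281.4 + 0.1971×333.0 + 0.2128×354.4 + 0.1122×19.2 = 197.5524 per 1,000.

District 6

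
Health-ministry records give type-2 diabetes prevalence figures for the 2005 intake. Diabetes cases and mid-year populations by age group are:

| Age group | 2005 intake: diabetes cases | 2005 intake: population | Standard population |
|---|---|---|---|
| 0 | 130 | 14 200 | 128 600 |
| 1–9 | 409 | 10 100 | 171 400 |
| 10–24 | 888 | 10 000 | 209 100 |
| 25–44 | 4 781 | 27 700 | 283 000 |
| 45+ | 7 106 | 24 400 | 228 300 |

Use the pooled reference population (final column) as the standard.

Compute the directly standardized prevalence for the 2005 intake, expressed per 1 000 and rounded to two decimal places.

Age-specific rates per 1 000 for the 2005 intake: 9.155, 40.495, 88.800, 172.599, 291.230.
Standard total = 1 020 400; weights = 0.1260, 0.1680, 0.2049, 0.2773, 0.2237.
Standardized rate: 0.1260×9.155 + 0.1680×40.495 + 0.2049×88.800 + 0.2773×172.599 + 0.2237×291.230 = 139.1803 per 1 000.

139.18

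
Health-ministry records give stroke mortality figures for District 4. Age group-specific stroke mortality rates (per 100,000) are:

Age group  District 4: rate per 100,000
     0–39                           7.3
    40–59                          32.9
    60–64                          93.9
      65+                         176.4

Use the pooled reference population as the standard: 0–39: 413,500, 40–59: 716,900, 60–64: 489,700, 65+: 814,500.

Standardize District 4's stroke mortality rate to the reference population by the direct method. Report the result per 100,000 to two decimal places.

88.83

Standard total = 2,434,600; weights = 0.1698, 0.2945, 0.2011, 0.3346.
Standardized rate: 0.1698×7.3 + 0.2945×32.9 + 0.2011×93.9 + 0.3346×176.4 = 88.8299 per 100,000.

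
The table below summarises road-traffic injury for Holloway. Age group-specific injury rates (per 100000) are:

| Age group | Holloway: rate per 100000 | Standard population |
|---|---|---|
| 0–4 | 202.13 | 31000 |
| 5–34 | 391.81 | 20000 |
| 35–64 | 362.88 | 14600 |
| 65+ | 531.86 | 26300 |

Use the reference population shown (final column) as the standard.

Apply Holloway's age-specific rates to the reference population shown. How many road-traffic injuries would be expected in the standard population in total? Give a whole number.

334

Expected road-traffic injuries = Σ (standard pop × age-specific rate ÷ 100000)
= 31000×202.13/100000 + 20000×391.81/100000 + 14600×362.88/100000 + 26300×531.86/100000
= 62.66 + 78.36 + 52.98 + 139.88 = 333.88.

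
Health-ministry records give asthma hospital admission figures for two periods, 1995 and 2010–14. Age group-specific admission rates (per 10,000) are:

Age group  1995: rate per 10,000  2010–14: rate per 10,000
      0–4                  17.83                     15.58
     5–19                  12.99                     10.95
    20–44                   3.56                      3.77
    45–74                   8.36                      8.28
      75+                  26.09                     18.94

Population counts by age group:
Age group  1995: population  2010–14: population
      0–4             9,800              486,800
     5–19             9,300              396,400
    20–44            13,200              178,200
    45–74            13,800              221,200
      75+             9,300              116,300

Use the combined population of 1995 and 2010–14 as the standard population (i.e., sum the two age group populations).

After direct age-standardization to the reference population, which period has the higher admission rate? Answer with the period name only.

1995

Combined standard total = 1,454,300; weights = 0.3415, 0.2790, 0.1316, 0.1616, 0.0864.
1995: 0.3415×17.83 + 0.2790×12.99 + 0.1316×3.56 + 0.1616×8.36 + 0.0864×26.09 = 13.7849 per 10,000.
2010–14: 0.3415×15.58 + 0.2790×10.95 + 0.1316×3.77 + 0.1616×8.28 + 0.0864×18.94 = 11.8447 per 10,000.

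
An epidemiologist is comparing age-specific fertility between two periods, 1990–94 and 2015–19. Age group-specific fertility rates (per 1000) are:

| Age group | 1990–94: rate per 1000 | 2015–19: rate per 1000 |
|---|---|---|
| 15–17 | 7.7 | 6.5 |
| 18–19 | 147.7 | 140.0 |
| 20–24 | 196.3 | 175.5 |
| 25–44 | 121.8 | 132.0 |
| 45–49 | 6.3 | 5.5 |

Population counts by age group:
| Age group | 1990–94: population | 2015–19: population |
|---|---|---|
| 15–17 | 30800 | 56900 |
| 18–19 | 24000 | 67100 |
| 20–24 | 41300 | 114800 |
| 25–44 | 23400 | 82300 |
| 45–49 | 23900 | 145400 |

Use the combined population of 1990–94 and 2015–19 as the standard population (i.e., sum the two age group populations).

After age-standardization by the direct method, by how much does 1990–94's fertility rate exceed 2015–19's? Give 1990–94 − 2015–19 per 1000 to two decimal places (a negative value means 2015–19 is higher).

Combined standard total = 609900; weights = 0.1438, 0.1494, 0.2559, 0.1733, 0.2776.
1990–94: 0.1438×7.7 + 0.1494×147.7 + 0.2559×196.3 + 0.1733×121.8 + 0.2776×6.3 = 96.2683 per 1000.
2015–19: 0.1438×6.5 + 0.1494×140.0 + 0.2559×175.5 + 0.1733×132.0 + 0.2776×5.5 = 91.1677 per 1000.
Difference = 96.2683 − 91.1677 = 5.1007.

5.10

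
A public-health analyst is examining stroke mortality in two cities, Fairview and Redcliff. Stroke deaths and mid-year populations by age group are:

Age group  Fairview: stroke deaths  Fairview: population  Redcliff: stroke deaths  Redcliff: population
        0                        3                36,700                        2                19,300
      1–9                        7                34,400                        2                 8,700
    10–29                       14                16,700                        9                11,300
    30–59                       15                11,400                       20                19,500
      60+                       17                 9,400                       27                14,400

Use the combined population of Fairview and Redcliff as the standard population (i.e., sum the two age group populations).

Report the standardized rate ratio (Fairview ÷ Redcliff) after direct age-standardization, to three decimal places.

1.054

Age-specific rates per 100,000 for Fairview: 8.17, 20.35, 83.83, 131.58, 180.85.
For Redcliff: 10.36, 22.99, 79.65, 102.56, 187.50.
Combined standard total = 181,800; weights = 0.3080, 0.2371, 0.1540, 0.1700, 0.1309.
Fairview: 0.3080×8.17 + 0.2371×20.35 + 0.1540×83.83 + 0.1700×131.58 + 0.1309×180.85 = 66.2935 per 100,000.
Redcliff: 0.3080×10.36 + 0.2371×22.99 + 0.1540×79.65 + 0.1700×102.56 + 0.1309×187.50 = 62.8874 per 100,000.
Ratio = 66.2935 ÷ 62.8874 = 1.05416.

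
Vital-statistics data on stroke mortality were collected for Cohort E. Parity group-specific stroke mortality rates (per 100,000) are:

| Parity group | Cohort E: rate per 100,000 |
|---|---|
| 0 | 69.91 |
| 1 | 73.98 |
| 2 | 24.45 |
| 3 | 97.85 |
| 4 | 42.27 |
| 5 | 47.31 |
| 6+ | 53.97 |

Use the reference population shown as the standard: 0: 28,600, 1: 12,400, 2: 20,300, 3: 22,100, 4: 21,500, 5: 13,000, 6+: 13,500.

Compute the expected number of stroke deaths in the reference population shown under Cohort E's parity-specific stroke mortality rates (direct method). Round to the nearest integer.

Expected stroke deaths = Σ (standard pop × parity-specific rate ÷ 100,000)
= 28,600×69.91/100,000 + 12,400×73.98/100,000 + 20,300×24.45/100,000 + 22,100×97.85/100,000 + 21,500×42.27/100,000 + 13,000×47.31/100,000 + 13,500×53.97/100,000
= 19.99 + 9.17 + 4.96 + 21.62 + 9.09 + 6.15 + 7.29 = 78.28.

78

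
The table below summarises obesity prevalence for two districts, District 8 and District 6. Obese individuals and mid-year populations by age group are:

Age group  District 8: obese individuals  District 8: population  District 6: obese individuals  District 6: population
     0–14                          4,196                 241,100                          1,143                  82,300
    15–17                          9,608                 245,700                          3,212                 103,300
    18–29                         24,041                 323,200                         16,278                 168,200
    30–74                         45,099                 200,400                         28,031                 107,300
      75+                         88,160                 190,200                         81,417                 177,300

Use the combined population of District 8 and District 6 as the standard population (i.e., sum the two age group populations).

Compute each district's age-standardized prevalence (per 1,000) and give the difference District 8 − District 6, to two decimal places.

-9.04

Age-specific rates per 1,000 for District 8: 17.404, 39.105, 74.384, 225.045, 463.512.
For District 6: 13.888, 31.094, 96.778, 261.240, 459.205.
Combined standard total = 1,839,000; weights = 0.1759, 0.1898, 0.2672, 0.1673, 0.1998.
District 8: 0.1759×17.404 + 0.1898×39.105 + 0.2672×74.384 + 0.1673×225.045 + 0.1998×463.512 = 160.6391 per 1,000.
District 6: 0.1759×13.888 + 0.1898×31.094 + 0.2672×96.778 + 0.1673×261.240 + 0.1998×459.205 = 169.6797 per 1,000.
Difference = 160.6391 − 169.6797 = -9.0406.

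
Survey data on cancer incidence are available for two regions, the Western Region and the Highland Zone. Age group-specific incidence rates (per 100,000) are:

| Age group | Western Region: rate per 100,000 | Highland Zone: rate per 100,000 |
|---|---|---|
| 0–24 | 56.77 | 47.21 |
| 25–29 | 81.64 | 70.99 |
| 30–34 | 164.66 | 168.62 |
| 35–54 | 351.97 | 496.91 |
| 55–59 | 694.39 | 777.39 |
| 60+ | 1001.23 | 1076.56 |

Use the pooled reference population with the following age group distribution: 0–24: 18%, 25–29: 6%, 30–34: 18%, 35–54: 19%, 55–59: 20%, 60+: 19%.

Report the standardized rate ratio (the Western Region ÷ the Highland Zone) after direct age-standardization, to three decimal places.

Standard weights: 0.18, 0.06, 0.18, 0.19, 0.20, 0.19.
The Western Region: 0.1800×56.77 + 0.0600×81.64 + 0.1800×164.66 + 0.1900×351.97 + 0.2000×694.39 + 0.1900×1001.23 = 440.7418 per 100,000.
The Highland Zone: 0.1800×47.21 + 0.0600×70.99 + 0.1800×168.62 + 0.1900×496.91 + 0.2000×777.39 + 0.1900×1076.56 = 497.5461 per 100,000.
Ratio = 440.7418 ÷ 497.5461 = 0.88583.

0.886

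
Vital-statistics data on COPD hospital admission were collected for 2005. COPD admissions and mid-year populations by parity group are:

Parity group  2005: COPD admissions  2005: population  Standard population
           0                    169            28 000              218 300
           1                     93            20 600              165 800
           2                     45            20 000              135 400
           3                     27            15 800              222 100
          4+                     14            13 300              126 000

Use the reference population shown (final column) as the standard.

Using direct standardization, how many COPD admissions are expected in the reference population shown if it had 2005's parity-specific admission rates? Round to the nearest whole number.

2883

Parity-specific rates per 10 000 for 2005: 60.36, 45.15, 22.50, 17.09, 10.53.
Expected COPD admissions = Σ (standard pop × parity-specific rate ÷ 10 000)
= 218 300×60.36/10 000 + 165 800×45.15/10 000 + 135 400×22.50/10 000 + 222 100×17.09/10 000 + 126 000×10.53/10 000
= 1317.60 + 748.51 + 304.65 + 379.54 + 132.63 = 2882.93.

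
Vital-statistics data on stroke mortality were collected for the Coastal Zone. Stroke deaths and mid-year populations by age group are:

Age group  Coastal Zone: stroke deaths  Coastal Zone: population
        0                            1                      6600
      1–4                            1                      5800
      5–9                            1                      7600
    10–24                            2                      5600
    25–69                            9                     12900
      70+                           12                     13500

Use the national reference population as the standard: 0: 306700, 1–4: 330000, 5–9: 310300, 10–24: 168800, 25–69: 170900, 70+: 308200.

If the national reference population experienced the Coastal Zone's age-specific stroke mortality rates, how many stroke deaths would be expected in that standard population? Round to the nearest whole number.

598

Age-specific rates per 100000 for the Coastal Zone: 15.15, 17.24, 13.16, 35.71, 69.77, 88.89.
Expected stroke deaths = Σ (standard pop × age-specific rate ÷ 100000)
= 306700×15.15/100000 + 330000×17.24/100000 + 310300×13.16/100000 + 168800×35.71/100000 + 170900×69.77/100000 + 308200×88.89/100000
= 46.47 + 56.90 + 40.83 + 60.29 + 119.23 + 273.96 = 597.67.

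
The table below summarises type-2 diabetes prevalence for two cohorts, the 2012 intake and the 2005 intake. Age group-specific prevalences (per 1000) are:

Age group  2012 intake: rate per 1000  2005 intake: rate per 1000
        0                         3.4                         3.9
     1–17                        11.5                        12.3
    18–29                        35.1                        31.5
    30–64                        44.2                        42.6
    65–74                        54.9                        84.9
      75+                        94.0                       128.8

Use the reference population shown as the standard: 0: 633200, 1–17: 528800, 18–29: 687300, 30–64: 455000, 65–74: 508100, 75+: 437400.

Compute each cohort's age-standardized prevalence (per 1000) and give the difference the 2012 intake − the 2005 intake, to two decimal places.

Standard total = 3249800; weights = 0.1948, 0.1627, 0.2115, 0.1400, 0.1563, 0.1346.
The 2012 intake: 0.1948×3.4 + 0.1627×11.5 + 0.2115×35.1 + 0.1400×44.2 + 0.1563×54.9 + 0.1346×94.0 = 37.3806 per 1000.
The 2005 intake: 0.1948×3.9 + 0.1627×12.3 + 0.2115×31.5 + 0.1400×42.6 + 0.1563×84.9 + 0.1346×128.8 = 45.9971 per 1000.
Difference = 37.3806 − 45.9971 = -8.6165.

-8.62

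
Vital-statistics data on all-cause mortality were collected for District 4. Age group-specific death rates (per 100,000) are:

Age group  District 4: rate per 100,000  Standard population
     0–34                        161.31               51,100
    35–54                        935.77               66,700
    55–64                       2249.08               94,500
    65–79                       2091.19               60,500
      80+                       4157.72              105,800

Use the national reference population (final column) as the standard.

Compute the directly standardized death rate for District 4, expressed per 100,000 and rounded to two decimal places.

2244.06

Standard total = 378,600; weights = 0.1350, 0.1762, 0.2496, 0.1598, 0.2795.
Standardized rate: 0.1350×161.31 + 0.1762×935.77 + 0.2496×2249.08 + 0.1598×2091.19 + 0.2795×4157.72 = 2244.0587 per 100,000.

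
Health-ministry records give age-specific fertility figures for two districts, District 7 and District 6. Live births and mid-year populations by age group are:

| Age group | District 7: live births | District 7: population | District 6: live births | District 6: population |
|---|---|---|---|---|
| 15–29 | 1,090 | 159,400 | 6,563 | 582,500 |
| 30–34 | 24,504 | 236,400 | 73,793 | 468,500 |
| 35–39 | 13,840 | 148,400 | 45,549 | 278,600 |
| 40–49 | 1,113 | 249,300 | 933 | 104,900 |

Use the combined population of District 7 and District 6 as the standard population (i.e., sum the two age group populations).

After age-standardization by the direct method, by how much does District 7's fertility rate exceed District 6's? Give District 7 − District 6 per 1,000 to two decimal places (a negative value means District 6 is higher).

-32.68

Age-specific rates per 1,000 for District 7: 6.838, 103.655, 93.261, 4.465.
For District 6: 11.267, 157.509, 163.492, 8.894.
Combined standard total = 2,228,000; weights = 0.3330, 0.3164, 0.1917, 0.1590.
District 7: 0.3330×6.838 + 0.3164×103.655 + 0.1917×93.261 + 0.1590×4.465 = 53.6551 per 1,000.
District 6: 0.3330×11.267 + 0.3164×157.509 + 0.1917×163.492 + 0.1590×8.894 = 86.3324 per 1,000.
Difference = 53.6551 − 86.3324 = -32.6774.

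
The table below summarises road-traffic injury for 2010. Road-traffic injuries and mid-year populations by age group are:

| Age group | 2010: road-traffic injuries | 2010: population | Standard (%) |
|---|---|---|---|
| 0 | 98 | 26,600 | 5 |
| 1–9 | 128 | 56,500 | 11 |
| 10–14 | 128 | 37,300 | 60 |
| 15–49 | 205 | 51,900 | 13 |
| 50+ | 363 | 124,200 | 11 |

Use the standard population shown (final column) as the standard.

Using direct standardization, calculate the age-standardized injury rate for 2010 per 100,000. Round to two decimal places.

Age-specific rates per 100,000 for 2010: 368.42, 226.55, 343.16, 394.99, 292.27.
Standard weights: 0.05, 0.11, 0.60, 0.13, 0.11.
Standardized rate: 0.0500×368.42 + 0.1100×226.55 + 0.6000×343.16 + 0.1300×394.99 + 0.1100×292.27 = 332.7380 per 100,000.

332.74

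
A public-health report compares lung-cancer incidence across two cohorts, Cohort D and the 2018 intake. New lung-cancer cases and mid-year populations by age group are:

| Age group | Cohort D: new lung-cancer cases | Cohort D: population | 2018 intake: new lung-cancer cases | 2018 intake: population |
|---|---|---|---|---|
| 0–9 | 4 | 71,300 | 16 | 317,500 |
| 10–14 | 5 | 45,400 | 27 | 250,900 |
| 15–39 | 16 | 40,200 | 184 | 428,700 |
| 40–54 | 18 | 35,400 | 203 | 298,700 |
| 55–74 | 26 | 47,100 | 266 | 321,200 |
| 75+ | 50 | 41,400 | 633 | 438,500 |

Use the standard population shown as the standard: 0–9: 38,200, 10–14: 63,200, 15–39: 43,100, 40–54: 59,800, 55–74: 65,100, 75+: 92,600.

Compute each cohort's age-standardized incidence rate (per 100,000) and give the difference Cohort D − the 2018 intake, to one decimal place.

Age-specific rates per 100,000 for Cohort D: 5.61, 11.01, 39.80, 50.85, 55.20, 120.77.
For the 2018 intake: 5.04, 10.76, 42.92, 67.96, 82.81, 144.36.
Standard total = 362,000; weights = 0.1055, 0.1746, 0.1191, 0.1652, 0.1798, 0.2558.
Cohort D: 0.1055×5.61 + 0.1746×11.01 + 0.1191×39.80 + 0.1652×50.85 + 0.1798×55.20 + 0.2558×120.77 = 56.4742 per 100,000.
The 2018 intake: 0.1055×5.04 + 0.1746×10.76 + 0.1191×42.92 + 0.1652×67.96 + 0.1798×82.81 + 0.2558×144.36 = 70.5667 per 100,000.
Difference = 56.4742 − 70.5667 = -14.0925.

-14.1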